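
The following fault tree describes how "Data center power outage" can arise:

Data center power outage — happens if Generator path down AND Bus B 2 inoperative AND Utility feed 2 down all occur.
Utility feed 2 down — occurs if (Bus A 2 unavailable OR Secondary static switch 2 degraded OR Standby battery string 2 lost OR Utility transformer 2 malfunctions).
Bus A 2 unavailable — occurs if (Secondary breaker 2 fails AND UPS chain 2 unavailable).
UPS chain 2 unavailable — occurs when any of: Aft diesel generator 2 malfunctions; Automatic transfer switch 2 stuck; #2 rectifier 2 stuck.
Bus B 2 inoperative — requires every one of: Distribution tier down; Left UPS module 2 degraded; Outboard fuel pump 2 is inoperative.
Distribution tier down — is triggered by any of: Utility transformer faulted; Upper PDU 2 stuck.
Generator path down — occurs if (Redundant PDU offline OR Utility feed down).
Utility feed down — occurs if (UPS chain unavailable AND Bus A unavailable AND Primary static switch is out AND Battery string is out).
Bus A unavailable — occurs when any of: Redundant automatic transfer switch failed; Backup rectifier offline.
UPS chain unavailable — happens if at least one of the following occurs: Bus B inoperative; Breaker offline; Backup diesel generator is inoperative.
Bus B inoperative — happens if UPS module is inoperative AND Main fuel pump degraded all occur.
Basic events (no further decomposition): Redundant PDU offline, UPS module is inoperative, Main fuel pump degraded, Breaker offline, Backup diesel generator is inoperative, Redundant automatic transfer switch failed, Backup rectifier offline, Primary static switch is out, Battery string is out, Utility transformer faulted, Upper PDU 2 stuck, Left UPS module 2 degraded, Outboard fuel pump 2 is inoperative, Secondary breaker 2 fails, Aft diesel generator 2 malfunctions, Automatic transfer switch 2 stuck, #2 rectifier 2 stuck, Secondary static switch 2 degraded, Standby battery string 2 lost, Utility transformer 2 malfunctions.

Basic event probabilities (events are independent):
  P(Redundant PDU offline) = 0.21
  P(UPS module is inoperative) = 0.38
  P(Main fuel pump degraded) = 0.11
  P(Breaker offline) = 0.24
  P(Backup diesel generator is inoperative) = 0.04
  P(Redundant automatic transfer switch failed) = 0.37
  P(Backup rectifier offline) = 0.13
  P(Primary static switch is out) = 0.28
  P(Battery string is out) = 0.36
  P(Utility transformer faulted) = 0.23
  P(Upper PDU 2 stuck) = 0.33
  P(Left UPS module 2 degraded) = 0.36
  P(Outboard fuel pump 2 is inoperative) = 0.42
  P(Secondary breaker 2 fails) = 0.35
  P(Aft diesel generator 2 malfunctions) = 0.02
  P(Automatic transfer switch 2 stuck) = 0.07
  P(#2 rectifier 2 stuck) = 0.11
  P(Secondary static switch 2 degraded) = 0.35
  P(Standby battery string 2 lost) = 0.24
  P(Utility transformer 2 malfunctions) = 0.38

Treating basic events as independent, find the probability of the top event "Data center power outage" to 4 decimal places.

P(Bus B inoperative) [AND] = 0.38 × 0.11 = 0.041800
P(UPS chain unavailable) [OR] = 1 − (1−0.041800) × (1−0.24) × (1−0.04) = 0.300897
P(Bus A unavailable) [OR] = 1 − (1−0.37) × (1−0.13) = 0.451900
P(Utility feed down) [AND] = 0.300897 × 0.451900 × 0.28 × 0.36 = 0.013706
P(Generator path down) [OR] = 1 − (1−0.21) × (1−0.013706) = 0.220828
P(Distribution tier down) [OR] = 1 − (1−0.23) × (1−0.33) = 0.484100
P(Bus B 2 inoperative) [AND] = 0.484100 × 0.36 × 0.42 = 0.073196
P(UPS chain 2 unavailable) [OR] = 1 − (1−0.02) × (1−0.07) × (1−0.11) = 0.188854
P(Bus A 2 unavailable) [AND] = 0.35 × 0.188854 = 0.066099
P(Utility feed 2 down) [OR] = 1 − (1−0.066099) × (1−0.35) × (1−0.24) × (1−0.38) = 0.713965
P(Data center power outage) [AND] = 0.220828 × 0.073196 × 0.713965 = 0.011540
Rounded to 4 decimal places: P(Data center power outage) ≈ 0.0115.

0.0115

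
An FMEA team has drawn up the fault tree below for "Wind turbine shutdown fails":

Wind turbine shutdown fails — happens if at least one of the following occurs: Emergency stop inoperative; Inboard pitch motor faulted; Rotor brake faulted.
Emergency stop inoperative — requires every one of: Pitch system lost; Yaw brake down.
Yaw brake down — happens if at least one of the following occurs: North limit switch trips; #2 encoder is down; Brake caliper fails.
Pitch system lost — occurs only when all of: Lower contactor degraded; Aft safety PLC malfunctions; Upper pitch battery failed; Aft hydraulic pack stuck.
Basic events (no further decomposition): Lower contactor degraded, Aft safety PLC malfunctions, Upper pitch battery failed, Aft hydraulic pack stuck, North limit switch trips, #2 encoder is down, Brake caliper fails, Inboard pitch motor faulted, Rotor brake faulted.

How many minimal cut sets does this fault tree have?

5

Pitch system lost [AND]: one cut set from each child combined → 1 × 1 × 1 × 1 = 1 cut set(s).
Yaw brake down [OR]: union of children's cut sets → 3 cut set(s).
Emergency stop inoperative [AND]: one cut set from each child combined → 1 × 3 = 3 cut set(s).
Wind turbine shutdown fails [OR]: union of children's cut sets → 5 cut set(s).
Minimal cut sets: {Aft hydraulic pack stuck, Aft safety PLC malfunctions, Lower contactor degraded, North limit switch trips, Upper pitch battery failed}; {#2 encoder is down, Aft hydraulic pack stuck, Aft safety PLC malfunctions, Lower contactor degraded, Upper pitch battery failed}; {Aft hydraulic pack stuck, Aft safety PLC malfunctions, Brake caliper fails, Lower contactor degraded, Upper pitch battery failed}; {Inboard pitch motor faulted}; {Rotor brake faulted}.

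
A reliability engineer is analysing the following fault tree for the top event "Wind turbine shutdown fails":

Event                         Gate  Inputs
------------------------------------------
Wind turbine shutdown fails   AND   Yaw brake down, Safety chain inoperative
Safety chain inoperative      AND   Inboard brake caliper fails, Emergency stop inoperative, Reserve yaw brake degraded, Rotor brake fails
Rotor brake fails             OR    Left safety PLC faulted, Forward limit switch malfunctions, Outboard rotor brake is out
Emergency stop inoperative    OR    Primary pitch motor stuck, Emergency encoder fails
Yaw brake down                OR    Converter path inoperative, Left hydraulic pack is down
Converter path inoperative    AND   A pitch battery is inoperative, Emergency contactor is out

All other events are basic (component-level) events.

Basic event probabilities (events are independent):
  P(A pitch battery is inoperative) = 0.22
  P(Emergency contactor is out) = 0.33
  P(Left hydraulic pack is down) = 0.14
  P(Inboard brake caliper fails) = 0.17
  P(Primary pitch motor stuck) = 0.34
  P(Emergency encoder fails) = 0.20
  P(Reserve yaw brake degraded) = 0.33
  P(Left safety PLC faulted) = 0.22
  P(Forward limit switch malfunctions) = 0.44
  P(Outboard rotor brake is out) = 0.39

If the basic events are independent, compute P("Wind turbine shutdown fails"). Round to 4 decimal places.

0.0039

P(Converter path inoperative) [AND] = 0.22 × 0.33 = 0.072600
P(Yaw brake down) [OR] = 1 − (1−0.072600) × (1−0.14) = 0.202436
P(Emergency stop inoperative) [OR] = 1 − (1−0.34) × (1−0.20) = 0.472000
P(Rotor brake fails) [OR] = 1 − (1−0.22) × (1−0.44) × (1−0.39) = 0.733552
P(Safety chain inoperative) [AND] = 0.17 × 0.472000 × 0.33 × 0.733552 = 0.019424
P(Wind turbine shutdown fails) [AND] = 0.202436 × 0.019424 = 0.003932
Rounded to 4 decimal places: P(Wind turbine shutdown fails) ≈ 0.0039.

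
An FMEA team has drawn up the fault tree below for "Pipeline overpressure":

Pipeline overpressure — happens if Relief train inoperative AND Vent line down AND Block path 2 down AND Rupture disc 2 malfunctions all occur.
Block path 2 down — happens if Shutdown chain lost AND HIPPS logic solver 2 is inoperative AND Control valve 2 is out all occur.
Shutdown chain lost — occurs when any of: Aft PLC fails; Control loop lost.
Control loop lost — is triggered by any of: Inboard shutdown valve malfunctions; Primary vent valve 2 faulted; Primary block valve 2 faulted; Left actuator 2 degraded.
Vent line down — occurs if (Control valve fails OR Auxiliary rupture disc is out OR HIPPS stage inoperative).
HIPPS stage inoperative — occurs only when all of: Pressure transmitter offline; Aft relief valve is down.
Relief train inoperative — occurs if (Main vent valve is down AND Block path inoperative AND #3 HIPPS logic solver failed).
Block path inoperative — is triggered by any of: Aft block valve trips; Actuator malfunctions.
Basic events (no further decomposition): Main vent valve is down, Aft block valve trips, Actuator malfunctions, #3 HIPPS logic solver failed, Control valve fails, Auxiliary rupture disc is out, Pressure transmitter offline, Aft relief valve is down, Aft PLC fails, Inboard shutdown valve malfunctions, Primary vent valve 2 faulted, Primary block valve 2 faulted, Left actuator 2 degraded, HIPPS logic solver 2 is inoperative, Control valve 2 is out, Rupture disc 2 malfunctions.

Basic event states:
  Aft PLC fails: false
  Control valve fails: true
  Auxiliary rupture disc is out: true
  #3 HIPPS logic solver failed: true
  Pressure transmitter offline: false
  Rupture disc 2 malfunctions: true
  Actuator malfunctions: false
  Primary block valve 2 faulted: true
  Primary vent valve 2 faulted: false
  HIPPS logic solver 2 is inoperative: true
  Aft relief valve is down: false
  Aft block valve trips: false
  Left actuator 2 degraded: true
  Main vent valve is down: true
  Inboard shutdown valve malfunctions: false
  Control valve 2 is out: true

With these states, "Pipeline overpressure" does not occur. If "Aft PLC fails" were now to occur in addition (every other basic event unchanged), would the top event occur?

Counterfactual: set "Aft PLC fails" to occurred.
Block path inoperative [OR]: Aft block valve trips=not, Actuator malfunctions=not → no input occurs → does not occur.
Relief train inoperative [AND]: Main vent valve is down=occurs, Block path inoperative=not, #3 HIPPS logic solver failed=occurs → not all inputs occur → does not occur.
HIPPS stage inoperative [AND]: Pressure transmitter offline=not, Aft relief valve is down=not → not all inputs occur → does not occur.
Vent line down [OR]: Control valve fails=occurs, Auxiliary rupture disc is out=occurs, HIPPS stage inoperative=not → at least one input occurs → occurs.
Control loop lost [OR]: Inboard shutdown valve malfunctions=not, Primary vent valve 2 faulted=not, Primary block valve 2 faulted=occurs, Left actuator 2 degraded=occurs → at least one input occurs → occurs.
Shutdown chain lost [OR]: Aft PLC fails=occurs, Control loop lost=occurs → at least one input occurs → occurs.
Block path 2 down [AND]: Shutdown chain lost=occurs, HIPPS logic solver 2 is inoperative=occurs, Control valve 2 is out=occurs → all inputs occur → occurs.
Pipeline overpressure [AND]: Relief train inoperative=not, Vent line down=occurs, Block path 2 down=occurs, Rupture disc 2 malfunctions=occurs → not all inputs occur → does not occur.

No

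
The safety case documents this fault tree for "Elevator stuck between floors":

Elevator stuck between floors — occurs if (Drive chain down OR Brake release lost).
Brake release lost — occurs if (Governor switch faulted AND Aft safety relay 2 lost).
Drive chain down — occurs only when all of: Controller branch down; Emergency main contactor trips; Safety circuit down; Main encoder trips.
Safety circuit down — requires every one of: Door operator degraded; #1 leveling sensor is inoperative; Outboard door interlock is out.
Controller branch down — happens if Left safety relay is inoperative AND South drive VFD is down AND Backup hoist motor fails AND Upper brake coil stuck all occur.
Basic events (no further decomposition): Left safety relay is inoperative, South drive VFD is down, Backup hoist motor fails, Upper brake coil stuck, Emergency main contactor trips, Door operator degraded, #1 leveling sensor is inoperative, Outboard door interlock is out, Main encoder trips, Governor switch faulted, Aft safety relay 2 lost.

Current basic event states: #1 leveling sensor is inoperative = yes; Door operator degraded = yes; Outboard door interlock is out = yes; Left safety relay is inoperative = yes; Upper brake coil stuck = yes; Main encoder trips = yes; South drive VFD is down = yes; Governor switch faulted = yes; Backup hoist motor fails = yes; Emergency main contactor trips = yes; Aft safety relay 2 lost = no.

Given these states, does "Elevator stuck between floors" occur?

Yes

Controller branch down [AND]: Left safety relay is inoperative=occurs, South drive VFD is down=occurs, Backup hoist motor fails=occurs, Upper brake coil stuck=occurs → all inputs occur → occurs.
Safety circuit down [AND]: Door operator degraded=occurs, #1 leveling sensor is inoperative=occurs, Outboard door interlock is out=occurs → all inputs occur → occurs.
Drive chain down [AND]: Controller branch down=occurs, Emergency main contactor trips=occurs, Safety circuit down=occurs, Main encoder trips=occurs → all inputs occur → occurs.
Brake release lost [AND]: Governor switch faulted=occurs, Aft safety relay 2 lost=not → not all inputs occur → does not occur.
Elevator stuck between floors [OR]: Drive chain down=occurs, Brake release lost=not → at least one input occurs → occurs.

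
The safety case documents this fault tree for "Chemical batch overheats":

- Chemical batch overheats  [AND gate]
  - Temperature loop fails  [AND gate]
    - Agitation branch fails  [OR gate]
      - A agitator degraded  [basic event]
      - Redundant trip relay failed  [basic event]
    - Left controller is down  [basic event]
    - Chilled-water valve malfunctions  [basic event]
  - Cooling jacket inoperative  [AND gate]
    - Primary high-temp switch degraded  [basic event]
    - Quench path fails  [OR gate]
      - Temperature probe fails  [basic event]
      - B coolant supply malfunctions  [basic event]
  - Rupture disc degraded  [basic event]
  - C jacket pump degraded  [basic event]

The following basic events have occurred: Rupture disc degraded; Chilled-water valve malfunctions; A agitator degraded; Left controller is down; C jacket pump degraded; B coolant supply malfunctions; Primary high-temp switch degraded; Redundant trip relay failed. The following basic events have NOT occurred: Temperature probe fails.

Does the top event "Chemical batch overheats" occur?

Yes

Agitation branch fails [OR]: A agitator degraded=occurs, Redundant trip relay failed=occurs → at least one input occurs → occurs.
Temperature loop fails [AND]: Agitation branch fails=occurs, Left controller is down=occurs, Chilled-water valve malfunctions=occurs → all inputs occur → occurs.
Quench path fails [OR]: Temperature probe fails=not, B coolant supply malfunctions=occurs → at least one input occurs → occurs.
Cooling jacket inoperative [AND]: Primary high-temp switch degraded=occurs, Quench path fails=occurs → all inputs occur → occurs.
Chemical batch overheats [AND]: Temperature loop fails=occurs, Cooling jacket inoperative=occurs, Rupture disc degraded=occurs, C jacket pump degraded=occurs → all inputs occur → occurs.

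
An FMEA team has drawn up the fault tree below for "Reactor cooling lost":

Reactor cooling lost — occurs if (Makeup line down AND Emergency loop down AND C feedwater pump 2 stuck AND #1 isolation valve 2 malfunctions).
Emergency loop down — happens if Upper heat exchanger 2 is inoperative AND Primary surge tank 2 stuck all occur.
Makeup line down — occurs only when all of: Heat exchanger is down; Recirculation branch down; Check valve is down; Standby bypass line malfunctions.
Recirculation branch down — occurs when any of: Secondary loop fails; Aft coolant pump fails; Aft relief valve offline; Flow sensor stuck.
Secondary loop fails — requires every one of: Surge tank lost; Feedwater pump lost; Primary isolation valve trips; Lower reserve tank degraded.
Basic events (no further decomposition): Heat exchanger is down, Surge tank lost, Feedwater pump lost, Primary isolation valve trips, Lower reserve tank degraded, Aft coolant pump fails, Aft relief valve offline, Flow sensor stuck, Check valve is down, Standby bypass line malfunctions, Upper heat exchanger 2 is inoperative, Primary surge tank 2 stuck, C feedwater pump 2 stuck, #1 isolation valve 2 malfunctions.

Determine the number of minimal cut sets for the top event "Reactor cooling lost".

4

Secondary loop fails [AND]: one cut set from each child combined → 1 × 1 × 1 × 1 = 1 cut set(s).
Recirculation branch down [OR]: union of children's cut sets → 4 cut set(s).
Makeup line down [AND]: one cut set from each child combined → 1 × 4 × 1 × 1 = 4 cut set(s).
Emergency loop down [AND]: one cut set from each child combined → 1 × 1 = 1 cut set(s).
Reactor cooling lost [AND]: one cut set from each child combined → 4 × 1 × 1 × 1 = 4 cut set(s).
Minimal cut sets: {#1 isolation valve 2 malfunctions, C feedwater pump 2 stuck, Check valve is down, Feedwater pump lost, Heat exchanger is down, Lower reserve tank degraded, Primary isolation valve trips, Primary surge tank 2 stuck, Standby bypass line malfunctions, Surge tank lost, Upper heat exchanger 2 is inoperative}; {#1 isolation valve 2 malfunctions, Aft coolant pump fails, C feedwater pump 2 stuck, Check valve is down, Heat exchanger is down, Primary surge tank 2 stuck, Standby bypass line malfunctions, Upper heat exchanger 2 is inoperative}; {#1 isolation valve 2 malfunctions, Aft relief valve offline, C feedwater pump 2 stuck, Check valve is down, Heat exchanger is down, Primary surge tank 2 stuck, Standby bypass line malfunctions, Upper heat exchanger 2 is inoperative}; {#1 isolation valve 2 malfunctions, C feedwater pump 2 stuck, Check valve is down, Flow sensor stuck, Heat exchanger is down, Primary surge tank 2 stuck, Standby bypass line malfunctions, Upper heat exchanger 2 is inoperative}.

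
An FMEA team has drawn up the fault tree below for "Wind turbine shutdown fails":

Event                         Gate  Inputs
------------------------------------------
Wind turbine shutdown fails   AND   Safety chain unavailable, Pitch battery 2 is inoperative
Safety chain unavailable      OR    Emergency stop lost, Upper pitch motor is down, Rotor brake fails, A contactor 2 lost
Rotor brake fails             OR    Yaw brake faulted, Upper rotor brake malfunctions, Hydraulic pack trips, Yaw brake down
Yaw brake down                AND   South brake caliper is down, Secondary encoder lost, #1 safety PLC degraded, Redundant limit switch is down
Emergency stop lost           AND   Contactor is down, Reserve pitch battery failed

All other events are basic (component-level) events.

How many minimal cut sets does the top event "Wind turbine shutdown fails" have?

7

Emergency stop lost [AND]: one cut set from each child combined → 1 × 1 = 1 cut set(s).
Yaw brake down [AND]: one cut set from each child combined → 1 × 1 × 1 × 1 = 1 cut set(s).
Rotor brake fails [OR]: union of children's cut sets → 4 cut set(s).
Safety chain unavailable [OR]: union of children's cut sets → 7 cut set(s).
Wind turbine shutdown fails [AND]: one cut set from each child combined → 7 × 1 = 7 cut set(s).
Minimal cut sets: {Contactor is down, Pitch battery 2 is inoperative, Reserve pitch battery failed}; {Pitch battery 2 is inoperative, Upper pitch motor is down}; {Pitch battery 2 is inoperative, Yaw brake faulted}; {Pitch battery 2 is inoperative, Upper rotor brake malfunctions}; {Hydraulic pack trips, Pitch battery 2 is inoperative}; {#1 safety PLC degraded, Pitch battery 2 is inoperative, Redundant limit switch is down, Secondary encoder lost, South brake caliper is down}; {A contactor 2 lost, Pitch battery 2 is inoperative}.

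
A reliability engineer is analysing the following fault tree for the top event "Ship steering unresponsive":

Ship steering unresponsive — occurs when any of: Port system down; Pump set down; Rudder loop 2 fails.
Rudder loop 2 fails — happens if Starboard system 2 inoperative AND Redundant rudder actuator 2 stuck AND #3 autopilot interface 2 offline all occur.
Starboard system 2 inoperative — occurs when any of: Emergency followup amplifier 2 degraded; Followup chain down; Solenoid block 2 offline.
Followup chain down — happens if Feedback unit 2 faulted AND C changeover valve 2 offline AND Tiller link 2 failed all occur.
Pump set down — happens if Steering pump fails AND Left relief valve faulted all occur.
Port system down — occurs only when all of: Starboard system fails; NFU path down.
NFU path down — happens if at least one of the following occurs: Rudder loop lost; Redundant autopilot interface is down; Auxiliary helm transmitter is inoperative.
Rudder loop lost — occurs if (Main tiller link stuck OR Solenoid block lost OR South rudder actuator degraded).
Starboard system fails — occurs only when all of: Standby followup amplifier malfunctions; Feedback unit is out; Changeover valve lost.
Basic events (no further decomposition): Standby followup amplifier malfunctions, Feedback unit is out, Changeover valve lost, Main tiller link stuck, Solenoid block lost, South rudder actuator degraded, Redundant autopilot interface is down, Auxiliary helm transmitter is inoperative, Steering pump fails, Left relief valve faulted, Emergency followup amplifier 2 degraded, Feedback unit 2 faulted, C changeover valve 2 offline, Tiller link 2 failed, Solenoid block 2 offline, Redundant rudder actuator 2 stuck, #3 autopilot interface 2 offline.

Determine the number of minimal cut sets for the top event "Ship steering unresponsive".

Starboard system fails [AND]: one cut set from each child combined → 1 × 1 × 1 = 1 cut set(s).
Rudder loop lost [OR]: union of children's cut sets → 3 cut set(s).
NFU path down [OR]: union of children's cut sets → 5 cut set(s).
Port system down [AND]: one cut set from each child combined → 1 × 5 = 5 cut set(s).
Pump set down [AND]: one cut set from each child combined → 1 × 1 = 1 cut set(s).
Followup chain down [AND]: one cut set from each child combined → 1 × 1 × 1 = 1 cut set(s).
Starboard system 2 inoperative [OR]: union of children's cut sets → 3 cut set(s).
Rudder loop 2 fails [AND]: one cut set from each child combined → 3 × 1 × 1 = 3 cut set(s).
Ship steering unresponsive [OR]: union of children's cut sets → 9 cut set(s).
Minimal cut sets: {Changeover valve lost, Feedback unit is out, Main tiller link stuck, Standby followup amplifier malfunctions}; {Changeover valve lost, Feedback unit is out, Solenoid block lost, Standby followup amplifier malfunctions}; {Changeover valve lost, Feedback unit is out, South rudder actuator degraded, Standby followup amplifier malfunctions}; {Changeover valve lost, Feedback unit is out, Redundant autopilot interface is down, Standby followup amplifier malfunctions}; {Auxiliary helm transmitter is inoperative, Changeover valve lost, Feedback unit is out, Standby followup amplifier malfunctions}; {Left relief valve faulted, Steering pump fails}; {#3 autopilot interface 2 offline, Emergency followup amplifier 2 degraded, Redundant rudder actuator 2 stuck}; {#3 autopilot interface 2 offline, C changeover valve 2 offline, Feedback unit 2 faulted, Redundant rudder actuator 2 stuck, Tiller link 2 failed}; {#3 autopilot interface 2 offline, Redundant rudder actuator 2 stuck, Solenoid block 2 offline}.

9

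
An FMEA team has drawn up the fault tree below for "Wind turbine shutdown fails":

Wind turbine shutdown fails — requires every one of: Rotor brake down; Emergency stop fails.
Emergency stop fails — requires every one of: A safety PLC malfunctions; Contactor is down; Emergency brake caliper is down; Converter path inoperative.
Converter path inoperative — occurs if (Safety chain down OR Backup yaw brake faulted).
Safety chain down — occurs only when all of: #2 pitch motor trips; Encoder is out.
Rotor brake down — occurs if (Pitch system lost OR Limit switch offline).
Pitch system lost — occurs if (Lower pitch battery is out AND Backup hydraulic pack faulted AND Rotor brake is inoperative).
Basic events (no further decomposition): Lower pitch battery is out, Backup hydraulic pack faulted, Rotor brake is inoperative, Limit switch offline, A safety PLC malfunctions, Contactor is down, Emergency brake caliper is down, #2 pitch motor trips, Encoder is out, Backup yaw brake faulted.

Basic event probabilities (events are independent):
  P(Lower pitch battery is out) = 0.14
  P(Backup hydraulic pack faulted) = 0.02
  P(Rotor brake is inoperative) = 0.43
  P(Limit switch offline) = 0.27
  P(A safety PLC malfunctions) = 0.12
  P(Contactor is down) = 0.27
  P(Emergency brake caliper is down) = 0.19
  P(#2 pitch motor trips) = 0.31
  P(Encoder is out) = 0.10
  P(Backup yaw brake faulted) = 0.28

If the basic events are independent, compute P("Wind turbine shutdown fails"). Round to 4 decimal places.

P(Pitch system lost) [AND] = 0.14 × 0.02 × 0.43 = 0.001204
P(Rotor brake down) [OR] = 1 − (1−0.001204) × (1−0.27) = 0.270879
P(Safety chain down) [AND] = 0.31 × 0.10 = 0.031000
P(Converter path inoperative) [OR] = 1 − (1−0.031000) × (1−0.28) = 0.302320
P(Emergency stop fails) [AND] = 0.12 × 0.27 × 0.19 × 0.302320 = 0.001861
P(Wind turbine shutdown fails) [AND] = 0.270879 × 0.001861 = 0.000504
Rounded to 4 decimal places: P(Wind turbine shutdown fails) ≈ 0.0005.

0.0005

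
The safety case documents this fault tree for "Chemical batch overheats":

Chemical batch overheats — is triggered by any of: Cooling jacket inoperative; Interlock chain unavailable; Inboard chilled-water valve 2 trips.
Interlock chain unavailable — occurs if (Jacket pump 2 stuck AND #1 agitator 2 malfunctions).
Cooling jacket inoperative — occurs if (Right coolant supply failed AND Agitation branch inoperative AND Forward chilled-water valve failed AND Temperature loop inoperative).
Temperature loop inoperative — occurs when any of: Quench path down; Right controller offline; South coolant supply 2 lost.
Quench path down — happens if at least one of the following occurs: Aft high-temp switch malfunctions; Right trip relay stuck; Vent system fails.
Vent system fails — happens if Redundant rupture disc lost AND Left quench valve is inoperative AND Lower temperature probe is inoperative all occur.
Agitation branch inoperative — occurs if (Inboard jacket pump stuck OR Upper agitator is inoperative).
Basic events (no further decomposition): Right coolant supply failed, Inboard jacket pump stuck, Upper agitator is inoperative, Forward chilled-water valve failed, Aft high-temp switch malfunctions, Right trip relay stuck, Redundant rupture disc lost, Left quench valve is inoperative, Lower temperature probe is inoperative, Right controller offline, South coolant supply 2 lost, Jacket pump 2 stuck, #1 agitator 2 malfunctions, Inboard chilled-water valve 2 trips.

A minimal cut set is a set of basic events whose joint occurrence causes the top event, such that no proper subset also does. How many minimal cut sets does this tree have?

12

Agitation branch inoperative [OR]: union of children's cut sets → 2 cut set(s).
Vent system fails [AND]: one cut set from each child combined → 1 × 1 × 1 = 1 cut set(s).
Quench path down [OR]: union of children's cut sets → 3 cut set(s).
Temperature loop inoperative [OR]: union of children's cut sets → 5 cut set(s).
Cooling jacket inoperative [AND]: one cut set from each child combined → 1 × 2 × 1 × 5 = 10 cut set(s).
Interlock chain unavailable [AND]: one cut set from each child combined → 1 × 1 = 1 cut set(s).
Chemical batch overheats [OR]: union of children's cut sets → 12 cut set(s).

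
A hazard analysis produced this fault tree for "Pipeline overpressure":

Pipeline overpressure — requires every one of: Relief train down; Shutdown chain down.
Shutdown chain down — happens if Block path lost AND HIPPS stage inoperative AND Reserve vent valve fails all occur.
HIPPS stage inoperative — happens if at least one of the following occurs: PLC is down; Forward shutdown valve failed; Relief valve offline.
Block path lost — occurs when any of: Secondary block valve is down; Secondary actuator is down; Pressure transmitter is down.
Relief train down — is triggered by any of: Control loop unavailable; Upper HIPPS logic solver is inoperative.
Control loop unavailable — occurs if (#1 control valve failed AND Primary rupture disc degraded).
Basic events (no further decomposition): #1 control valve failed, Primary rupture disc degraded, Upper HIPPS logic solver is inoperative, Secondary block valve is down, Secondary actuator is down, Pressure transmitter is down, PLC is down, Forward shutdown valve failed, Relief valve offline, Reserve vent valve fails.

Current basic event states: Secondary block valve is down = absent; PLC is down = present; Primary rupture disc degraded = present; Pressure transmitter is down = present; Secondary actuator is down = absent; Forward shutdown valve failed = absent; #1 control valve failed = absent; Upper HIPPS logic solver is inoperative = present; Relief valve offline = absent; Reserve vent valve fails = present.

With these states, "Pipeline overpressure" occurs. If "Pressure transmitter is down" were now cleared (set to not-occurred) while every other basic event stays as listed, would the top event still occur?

Counterfactual: set "Pressure transmitter is down" to not occurred.
Control loop unavailable [AND]: #1 control valve failed=not, Primary rupture disc degraded=occurs → not all inputs occur → does not occur.
Relief train down [OR]: Control loop unavailable=not, Upper HIPPS logic solver is inoperative=occurs → at least one input occurs → occurs.
Block path lost [OR]: Secondary block valve is down=not, Secondary actuator is down=not, Pressure transmitter is down=not → no input occurs → does not occur.
HIPPS stage inoperative [OR]: PLC is down=occurs, Forward shutdown valve failed=not, Relief valve offline=not → at least one input occurs → occurs.
Shutdown chain down [AND]: Block path lost=not, HIPPS stage inoperative=occurs, Reserve vent valve fails=occurs → not all inputs occur → does not occur.
Pipeline overpressure [AND]: Relief train down=occurs, Shutdown chain down=not → not all inputs occur → does not occur.

No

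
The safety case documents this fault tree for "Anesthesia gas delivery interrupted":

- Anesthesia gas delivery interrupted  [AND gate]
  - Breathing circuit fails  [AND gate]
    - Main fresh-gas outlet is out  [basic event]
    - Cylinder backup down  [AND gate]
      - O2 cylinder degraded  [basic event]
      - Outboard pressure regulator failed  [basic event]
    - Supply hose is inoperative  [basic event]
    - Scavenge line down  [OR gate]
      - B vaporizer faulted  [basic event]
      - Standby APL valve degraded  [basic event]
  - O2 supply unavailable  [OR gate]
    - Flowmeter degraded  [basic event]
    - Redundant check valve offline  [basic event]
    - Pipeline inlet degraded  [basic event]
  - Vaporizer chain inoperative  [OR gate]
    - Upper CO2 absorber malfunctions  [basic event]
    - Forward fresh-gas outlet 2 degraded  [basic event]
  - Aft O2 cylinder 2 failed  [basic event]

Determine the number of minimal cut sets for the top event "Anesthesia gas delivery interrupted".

Cylinder backup down [AND]: one cut set from each child combined → 1 × 1 = 1 cut set(s).
Scavenge line down [OR]: union of children's cut sets → 2 cut set(s).
Breathing circuit fails [AND]: one cut set from each child combined → 1 × 1 × 1 × 2 = 2 cut set(s).
O2 supply unavailable [OR]: union of children's cut sets → 3 cut set(s).
Vaporizer chain inoperative [OR]: union of children's cut sets → 2 cut set(s).
Anesthesia gas delivery interrupted [AND]: one cut set from each child combined → 2 × 3 × 2 × 1 = 12 cut set(s).

12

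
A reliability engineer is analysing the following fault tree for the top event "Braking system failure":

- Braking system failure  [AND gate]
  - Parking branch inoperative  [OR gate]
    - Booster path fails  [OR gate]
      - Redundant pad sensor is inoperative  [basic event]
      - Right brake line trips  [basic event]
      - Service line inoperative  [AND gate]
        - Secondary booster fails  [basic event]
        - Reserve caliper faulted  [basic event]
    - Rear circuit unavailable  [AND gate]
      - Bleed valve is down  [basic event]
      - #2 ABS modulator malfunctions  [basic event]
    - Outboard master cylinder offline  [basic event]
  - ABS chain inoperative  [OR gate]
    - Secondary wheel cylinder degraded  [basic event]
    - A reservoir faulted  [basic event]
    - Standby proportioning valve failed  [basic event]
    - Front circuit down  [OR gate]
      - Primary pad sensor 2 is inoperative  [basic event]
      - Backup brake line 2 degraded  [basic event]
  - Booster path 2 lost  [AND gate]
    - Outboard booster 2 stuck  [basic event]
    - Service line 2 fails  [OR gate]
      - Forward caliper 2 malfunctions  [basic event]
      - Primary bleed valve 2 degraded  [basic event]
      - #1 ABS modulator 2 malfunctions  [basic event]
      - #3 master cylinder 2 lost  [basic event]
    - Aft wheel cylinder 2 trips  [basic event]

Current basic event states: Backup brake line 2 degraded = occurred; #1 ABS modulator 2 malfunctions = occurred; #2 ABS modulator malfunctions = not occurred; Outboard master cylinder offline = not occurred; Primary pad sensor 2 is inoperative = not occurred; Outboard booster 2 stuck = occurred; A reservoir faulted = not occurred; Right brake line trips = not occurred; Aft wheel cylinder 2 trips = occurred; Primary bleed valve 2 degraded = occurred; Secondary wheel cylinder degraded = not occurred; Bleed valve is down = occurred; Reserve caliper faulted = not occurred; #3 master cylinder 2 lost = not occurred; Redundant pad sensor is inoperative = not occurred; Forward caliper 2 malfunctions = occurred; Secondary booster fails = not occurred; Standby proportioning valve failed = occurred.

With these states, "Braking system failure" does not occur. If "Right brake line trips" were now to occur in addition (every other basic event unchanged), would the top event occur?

Counterfactual: set "Right brake line trips" to occurred.
Service line inoperative [AND]: Secondary booster fails=not, Reserve caliper faulted=not → not all inputs occur → does not occur.
Booster path fails [OR]: Redundant pad sensor is inoperative=not, Right brake line trips=occurs, Service line inoperative=not → at least one input occurs → occurs.
Rear circuit unavailable [AND]: Bleed valve is down=occurs, #2 ABS modulator malfunctions=not → not all inputs occur → does not occur.
Parking branch inoperative [OR]: Booster path fails=occurs, Rear circuit unavailable=not, Outboard master cylinder offline=not → at least one input occurs → occurs.
Front circuit down [OR]: Primary pad sensor 2 is inoperative=not, Backup brake line 2 degraded=occurs → at least one input occurs → occurs.
ABS chain inoperative [OR]: Secondary wheel cylinder degraded=not, A reservoir faulted=not, Standby proportioning valve failed=occurs, Front circuit down=occurs → at least one input occurs → occurs.
Service line 2 fails [OR]: Forward caliper 2 malfunctions=occurs, Primary bleed valve 2 degraded=occurs, #1 ABS modulator 2 malfunctions=occurs, #3 master cylinder 2 lost=not → at least one input occurs → occurs.
Booster path 2 lost [AND]: Outboard booster 2 stuck=occurs, Service line 2 fails=occurs, Aft wheel cylinder 2 trips=occurs → all inputs occur → occurs.
Braking system failure [AND]: Parking branch inoperative=occurs, ABS chain inoperative=occurs, Booster path 2 lost=occurs → all inputs occur → occurs.

Yes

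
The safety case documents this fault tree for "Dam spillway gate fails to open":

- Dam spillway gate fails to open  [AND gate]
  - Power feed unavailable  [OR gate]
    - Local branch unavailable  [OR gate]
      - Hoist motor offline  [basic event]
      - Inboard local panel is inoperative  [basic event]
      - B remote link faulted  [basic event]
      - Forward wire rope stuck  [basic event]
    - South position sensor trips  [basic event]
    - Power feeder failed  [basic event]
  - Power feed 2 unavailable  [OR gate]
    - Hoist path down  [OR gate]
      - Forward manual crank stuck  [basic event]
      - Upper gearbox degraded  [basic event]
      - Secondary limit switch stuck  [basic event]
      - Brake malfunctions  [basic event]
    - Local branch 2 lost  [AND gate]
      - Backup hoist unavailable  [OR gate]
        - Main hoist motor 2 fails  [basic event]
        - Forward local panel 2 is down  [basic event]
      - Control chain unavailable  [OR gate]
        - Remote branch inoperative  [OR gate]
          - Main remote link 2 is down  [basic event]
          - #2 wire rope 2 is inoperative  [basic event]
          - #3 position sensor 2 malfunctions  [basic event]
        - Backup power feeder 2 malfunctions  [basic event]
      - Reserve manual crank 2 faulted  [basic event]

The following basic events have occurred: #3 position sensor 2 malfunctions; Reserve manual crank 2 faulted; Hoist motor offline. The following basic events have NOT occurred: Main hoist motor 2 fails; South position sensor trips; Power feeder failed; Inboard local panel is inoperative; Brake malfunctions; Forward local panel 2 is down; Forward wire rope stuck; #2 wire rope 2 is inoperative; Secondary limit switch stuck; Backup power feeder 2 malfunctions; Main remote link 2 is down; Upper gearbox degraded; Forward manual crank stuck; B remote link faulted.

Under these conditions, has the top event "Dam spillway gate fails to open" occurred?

Local branch unavailable [OR]: Hoist motor offline=occurs, Inboard local panel is inoperative=not, B remote link faulted=not, Forward wire rope stuck=not → at least one input occurs → occurs.
Power feed unavailable [OR]: Local branch unavailable=occurs, South position sensor trips=not, Power feeder failed=not → at least one input occurs → occurs.
Hoist path down [OR]: Forward manual crank stuck=not, Upper gearbox degraded=not, Secondary limit switch stuck=not, Brake malfunctions=not → no input occurs → does not occur.
Backup hoist unavailable [OR]: Main hoist motor 2 fails=not, Forward local panel 2 is down=not → no input occurs → does not occur.
Remote branch inoperative [OR]: Main remote link 2 is down=not, #2 wire rope 2 is inoperative=not, #3 position sensor 2 malfunctions=occurs → at least one input occurs → occurs.
Control chain unavailable [OR]: Remote branch inoperative=occurs, Backup power feeder 2 malfunctions=not → at least one input occurs → occurs.
Local branch 2 lost [AND]: Backup hoist unavailable=not, Control chain unavailable=occurs, Reserve manual crank 2 faulted=occurs → not all inputs occur → does not occur.
Power feed 2 unavailable [OR]: Hoist path down=not, Local branch 2 lost=not → no input occurs → does not occur.
Dam spillway gate fails to open [AND]: Power feed unavailable=occurs, Power feed 2 unavailable=not → not all inputs occur → does not occur.

No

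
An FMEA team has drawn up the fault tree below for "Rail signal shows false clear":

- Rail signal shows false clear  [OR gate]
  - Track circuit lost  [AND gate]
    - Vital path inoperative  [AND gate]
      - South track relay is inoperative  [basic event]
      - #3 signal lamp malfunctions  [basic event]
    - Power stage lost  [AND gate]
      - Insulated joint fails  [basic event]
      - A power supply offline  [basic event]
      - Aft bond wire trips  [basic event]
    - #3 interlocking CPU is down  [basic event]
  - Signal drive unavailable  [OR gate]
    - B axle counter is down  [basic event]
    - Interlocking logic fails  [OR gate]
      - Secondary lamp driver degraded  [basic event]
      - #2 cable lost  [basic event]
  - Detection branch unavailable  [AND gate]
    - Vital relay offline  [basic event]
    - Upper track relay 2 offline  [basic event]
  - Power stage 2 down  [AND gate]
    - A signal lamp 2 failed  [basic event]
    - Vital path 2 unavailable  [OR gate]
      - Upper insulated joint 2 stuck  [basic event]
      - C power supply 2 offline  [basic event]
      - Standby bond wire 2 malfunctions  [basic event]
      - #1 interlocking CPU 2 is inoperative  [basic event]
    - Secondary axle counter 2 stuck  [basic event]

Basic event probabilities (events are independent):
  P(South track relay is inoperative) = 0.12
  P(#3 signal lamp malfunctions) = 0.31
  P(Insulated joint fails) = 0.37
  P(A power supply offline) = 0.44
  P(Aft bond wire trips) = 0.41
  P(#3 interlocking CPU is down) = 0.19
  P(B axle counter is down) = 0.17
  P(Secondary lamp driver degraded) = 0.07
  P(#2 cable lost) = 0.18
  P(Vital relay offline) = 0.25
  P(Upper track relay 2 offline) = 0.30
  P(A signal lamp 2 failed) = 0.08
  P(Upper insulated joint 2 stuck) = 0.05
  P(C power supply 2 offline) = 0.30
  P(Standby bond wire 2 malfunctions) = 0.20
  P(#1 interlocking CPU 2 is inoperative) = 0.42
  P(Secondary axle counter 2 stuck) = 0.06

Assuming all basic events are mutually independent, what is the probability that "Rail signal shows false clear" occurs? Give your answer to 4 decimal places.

P(Vital path inoperative) [AND] = 0.12 × 0.31 = 0.037200
P(Power stage lost) [AND] = 0.37 × 0.44 × 0.41 = 0.066748
P(Track circuit lost) [AND] = 0.037200 × 0.066748 × 0.19 = 0.000472
P(Interlocking logic fails) [OR] = 1 − (1−0.07) × (1−0.18) = 0.237400
P(Signal drive unavailable) [OR] = 1 − (1−0.17) × (1−0.237400) = 0.367042
P(Detection branch unavailable) [AND] = 0.25 × 0.30 = 0.075000
P(Vital path 2 unavailable) [OR] = 1 − (1−0.05) × (1−0.30) × (1−0.20) × (1−0.42) = 0.691440
P(Power stage 2 down) [AND] = 0.08 × 0.691440 × 0.06 = 0.003319
P(Rail signal shows false clear) [OR] = 1 − (1−0.000472) × (1−0.367042) × (1−0.075000) × (1−0.003319) = 0.416733
Rounded to 4 decimal places: P(Rail signal shows false clear) ≈ 0.4167.

0.4167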